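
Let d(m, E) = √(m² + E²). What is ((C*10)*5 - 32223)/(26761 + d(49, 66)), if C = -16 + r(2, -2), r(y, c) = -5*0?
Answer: -883728503/716144364 + 33023*√6757/716144364 ≈ -1.2302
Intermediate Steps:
r(y, c) = 0
d(m, E) = √(E² + m²)
C = -16 (C = -16 + 0 = -16)
((C*10)*5 - 32223)/(26761 + d(49, 66)) = (-16*10*5 - 32223)/(26761 + √(66² + 49²)) = (-160*5 - 32223)/(26761 + √(4356 + 2401)) = (-800 - 32223)/(26761 + √6757) = -33023/(26761 + √6757)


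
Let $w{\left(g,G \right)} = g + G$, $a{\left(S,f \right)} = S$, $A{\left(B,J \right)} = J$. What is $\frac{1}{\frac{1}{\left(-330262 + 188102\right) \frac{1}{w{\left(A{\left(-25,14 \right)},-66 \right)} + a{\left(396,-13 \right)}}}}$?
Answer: $- \frac{17770}{43} \approx -413.26$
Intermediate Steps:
$w{\left(g,G \right)} = G + g$
$\frac{1}{\frac{1}{\left(-330262 + 188102\right) \frac{1}{w{\left(A{\left(-25,14 \right)},-66 \right)} + a{\left(396,-13 \right)}}}} = \frac{1}{\frac{1}{\left(-330262 + 188102\right) \frac{1}{\left(-66 + 14\right) + 396}}} = \frac{1}{\frac{1}{\left(-142160\right) \frac{1}{-52 + 396}}} = \frac{1}{\frac{1}{\left(-142160\right) \frac{1}{344}}} = \frac{1}{\frac{1}{- \frac{17770}{43}}} = \frac{1}{- \frac{43}{17770}} = - \frac{17770}{43}$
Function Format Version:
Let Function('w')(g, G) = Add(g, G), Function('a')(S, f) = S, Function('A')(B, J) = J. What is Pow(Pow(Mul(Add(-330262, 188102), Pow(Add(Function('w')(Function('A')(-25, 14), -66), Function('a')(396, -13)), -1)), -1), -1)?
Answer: Rational(-17770, 43) ≈ -413.26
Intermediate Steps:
Function('w')(g, G) = Add(G, g)
Pow(Pow(Mul(Add(-330262, 188102), Pow(Add(Function('w')(Function('A')(-25, 14), -66), Function('a')(396, -13)), -1)), -1), -1) = Pow(Pow(Mul(Add(-330262, 188102), Pow(Add(Add(-66, 14), 396), -1)), -1), -1) = Pow(Pow(Mul(-142160, Pow(Add(-52, 396), -1)), -1), -1) = Pow(Pow(Mul(-142160, Pow(344, -1)), -1), -1) = Pow(Pow(Mul(-142160, Rational(1, 344)), -1), -1) = Pow(Pow(Rational(-17770, 43), -1), -1) = Pow(Rational(-43, 17770), -1) = Rational(-17770, 43)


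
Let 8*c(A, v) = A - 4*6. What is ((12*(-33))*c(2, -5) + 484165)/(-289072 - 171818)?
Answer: -242627/230445 ≈ -1.0529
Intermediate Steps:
c(A, v) = -3 + A/8 (c(A, v) = (A - 4*6)/8 = (A - 24)/8 = (-24 + A)/8 = -3 + A/8)
((12*(-33))*c(2, -5) + 484165)/(-289072 - 171818) = ((12*(-33))*(-3 + (⅛)*2) + 484165)/(-289072 - 171818) = (-396*(-3 + ¼) + 484165)/(-460890) = (-396*(-11/4) + 484165)*(-1/460890) = (1089 + 484165)*(-1/460890) = 485254*(-1/460890) = -242627/230445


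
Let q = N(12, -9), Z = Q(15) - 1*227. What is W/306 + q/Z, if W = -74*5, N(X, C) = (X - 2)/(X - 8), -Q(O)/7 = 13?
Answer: -39475/32436 ≈ -1.2170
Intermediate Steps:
Q(O) = -91 (Q(O) = -7*13 = -91)
Z = -318 (Z = -91 - 1*227 = -91 - 227 = -318)
N(X, C) = (-2 + X)/(-8 + X)
q = 5/2 (q = (-2 + 12)/(-8 + 12) = 10/4 = (1/4)*10 = 5/2 ≈ 2.5000)
W = -370 (W = -37*10 = -370)
W/306 + q/Z = -370/306 + (5/2)/(-318) = -370*1/306 + (5/2)*(-1/318) = -185/153 - 5/636 = -39475/32436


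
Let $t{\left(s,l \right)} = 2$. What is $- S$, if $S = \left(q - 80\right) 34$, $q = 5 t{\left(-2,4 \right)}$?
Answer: $2380$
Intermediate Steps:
$q = 10$ ($q = 5 \cdot 2 = 10$)
$S = -2380$ ($S = \left(10 - 80\right) 34 = \left(-70\right) 34 = -2380$)
$- S = \left(-1\right) \left(-2380\right) = 2380$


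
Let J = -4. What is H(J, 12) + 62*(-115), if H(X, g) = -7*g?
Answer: -7214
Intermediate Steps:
H(J, 12) + 62*(-115) = -7*12 + 62*(-115) = -84 - 7130 = -7214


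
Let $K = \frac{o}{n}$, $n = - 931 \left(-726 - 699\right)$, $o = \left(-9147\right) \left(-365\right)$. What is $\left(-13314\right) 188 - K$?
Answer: $- \frac{221380887817}{88445} \approx -2.503 \cdot 10^{6}$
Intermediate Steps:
$o = 3338655$
$n = 1326675$ ($n = \left(-931\right) \left(-1425\right) = 1326675$)
$K = \frac{222577}{88445}$ ($K = \frac{3338655}{1326675} = 3338655 \cdot \frac{1}{1326675} = \frac{222577}{88445} \approx 2.5166$)
$\left(-13314\right) 188 - K = \left(-13314\right) 188 - \frac{222577}{88445} = -2503032 - \frac{222577}{88445} = - \frac{221380887817}{88445}$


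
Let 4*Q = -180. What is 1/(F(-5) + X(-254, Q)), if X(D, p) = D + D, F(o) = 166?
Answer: -1/342 ≈ -0.0029240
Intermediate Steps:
Q = -45 (Q = (¼)*(-180) = -45)
X(D, p) = 2*D
1/(F(-5) + X(-254, Q)) = 1/(166 + 2*(-254)) = 1/(166 - 508) = 1/(-342) = -1/342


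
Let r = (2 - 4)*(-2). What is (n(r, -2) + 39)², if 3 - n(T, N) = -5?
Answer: 2209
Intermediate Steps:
r = 4 (r = -2*(-2) = 4)
n(T, N) = 8 (n(T, N) = 3 - 1*(-5) = 3 + 5 = 8)
(n(r, -2) + 39)² = (8 + 39)² = 47² = 2209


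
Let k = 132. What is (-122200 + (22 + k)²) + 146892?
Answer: 48408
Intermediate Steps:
(-122200 + (22 + k)²) + 146892 = (-122200 + (22 + 132)²) + 146892 = (-122200 + 154²) + 146892 = (-122200 + 23716) + 146892 = -98484 + 146892 = 48408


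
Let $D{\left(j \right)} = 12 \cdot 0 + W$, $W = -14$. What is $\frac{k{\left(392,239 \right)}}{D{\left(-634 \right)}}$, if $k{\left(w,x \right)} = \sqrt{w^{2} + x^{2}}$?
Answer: $- \frac{\sqrt{210785}}{14} \approx -32.794$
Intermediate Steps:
$D{\left(j \right)} = -14$ ($D{\left(j \right)} = 12 \cdot 0 - 14 = 0 - 14 = -14$)
$\frac{k{\left(392,239 \right)}}{D{\left(-634 \right)}} = \frac{\sqrt{392^{2} + 239^{2}}}{-14} = \sqrt{153664 + 57121} \left(- \frac{1}{14}\right) = \sqrt{210785} \left(- \frac{1}{14}\right) = - \frac{\sqrt{210785}}{14}$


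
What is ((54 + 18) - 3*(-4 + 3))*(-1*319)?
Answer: -23925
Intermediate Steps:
((54 + 18) - 3*(-4 + 3))*(-1*319) = (72 - 3*(-1))*(-319) = (72 + 3)*(-319) = 75*(-319) = -23925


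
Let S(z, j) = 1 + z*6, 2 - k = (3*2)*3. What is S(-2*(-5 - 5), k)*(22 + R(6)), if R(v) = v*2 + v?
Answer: 4840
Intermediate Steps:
R(v) = 3*v (R(v) = 2*v + v = 3*v)
k = -16 (k = 2 - 3*2*3 = 2 - 6*3 = 2 - 1*18 = 2 - 18 = -16)
S(z, j) = 1 + 6*z
S(-2*(-5 - 5), k)*(22 + R(6)) = (1 + 6*(-2*(-5 - 5)))*(22 + 3*6) = (1 + 6*(-2*(-10)))*(22 + 18) = (1 + 6*20)*40 = (1 + 120)*40 = 121*40 = 4840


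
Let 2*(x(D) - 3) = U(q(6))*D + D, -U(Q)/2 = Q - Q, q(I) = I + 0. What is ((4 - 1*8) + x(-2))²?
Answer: 4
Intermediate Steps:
q(I) = I
U(Q) = 0 (U(Q) = -2*(Q - Q) = -2*0 = 0)
x(D) = 3 + D/2 (x(D) = 3 + (0*D + D)/2 = 3 + (0 + D)/2 = 3 + D/2)
((4 - 1*8) + x(-2))² = ((4 - 1*8) + (3 + (½)*(-2)))² = ((4 - 8) + (3 - 1))² = (-4 + 2)² = (-2)² = 4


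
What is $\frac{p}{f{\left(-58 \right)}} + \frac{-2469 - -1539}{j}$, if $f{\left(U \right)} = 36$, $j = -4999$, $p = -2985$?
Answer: $- \frac{4962845}{59988} \approx -82.731$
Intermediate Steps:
$\frac{p}{f{\left(-58 \right)}} + \frac{-2469 - -1539}{j} = - \frac{2985}{36} + \frac{-2469 - -1539}{-4999} = \left(-2985\right) \frac{1}{36} + \left(-2469 + 1539\right) \left(- \frac{1}{4999}\right) = - \frac{995}{12} - - \frac{930}{4999} = - \frac{995}{12} + \frac{930}{4999} = - \frac{4962845}{59988}$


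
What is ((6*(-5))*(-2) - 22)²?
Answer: 1444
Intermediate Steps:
((6*(-5))*(-2) - 22)² = (-30*(-2) - 22)² = (60 - 22)² = 38² = 1444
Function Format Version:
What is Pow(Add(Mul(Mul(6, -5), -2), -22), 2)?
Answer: 1444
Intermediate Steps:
Pow(Add(Mul(Mul(6, -5), -2), -22), 2) = Pow(Add(Mul(-30, -2), -22), 2) = Pow(Add(60, -22), 2) = Pow(38, 2) = 1444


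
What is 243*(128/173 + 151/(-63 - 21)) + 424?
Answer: 808805/4844 ≈ 166.97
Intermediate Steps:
243*(128/173 + 151/(-63 - 21)) + 424 = 243*(128*(1/173) + 151/(-84)) + 424 = 243*(128/173 + 151*(-1/84)) + 424 = 243*(128/173 - 151/84) + 424 = 243*(-15371/14532) + 424 = -1245051/4844 + 424 = 808805/4844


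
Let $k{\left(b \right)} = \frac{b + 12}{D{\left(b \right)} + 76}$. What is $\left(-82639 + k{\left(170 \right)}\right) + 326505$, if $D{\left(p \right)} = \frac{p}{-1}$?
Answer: $\frac{11461611}{47} \approx 2.4386 \cdot 10^{5}$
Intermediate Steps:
$D{\left(p \right)} = - p$ ($D{\left(p \right)} = p \left(-1\right) = - p$)
$k{\left(b \right)} = \frac{12 + b}{76 - b}$ ($k{\left(b \right)} = \frac{b + 12}{- b + 76} = \frac{12 + b}{76 - b}$)
$\left(-82639 + k{\left(170 \right)}\right) + 326505 = \left(-82639 + \frac{-12 - 170}{-76 + 170}\right) + 326505 = \left(-82639 + \frac{-12 - 170}{94}\right) + 326505 = \left(-82639 + \frac{1}{94} \left(-182\right)\right) + 326505 = \left(-82639 - \frac{91}{47}\right) + 326505 = - \frac{3884124}{47} + 326505 = \frac{11461611}{47}$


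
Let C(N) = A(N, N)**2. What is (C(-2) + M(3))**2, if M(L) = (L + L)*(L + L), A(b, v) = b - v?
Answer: 1296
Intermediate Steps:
C(N) = 0 (C(N) = (N - N)**2 = 0**2 = 0)
M(L) = 4*L**2 (M(L) = (2*L)*(2*L) = 4*L**2)
(C(-2) + M(3))**2 = (0 + 4*3**2)**2 = (0 + 4*9)**2 = (0 + 36)**2 = 36**2 = 1296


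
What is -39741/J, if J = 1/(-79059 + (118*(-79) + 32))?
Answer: 3511077609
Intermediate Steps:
J = -1/88349 (J = 1/(-79059 + (-9322 + 32)) = 1/(-79059 - 9290) = 1/(-88349) = -1/88349 ≈ -1.1319e-5)
-39741/J = -39741/(-1/88349) = -39741*(-88349) = 3511077609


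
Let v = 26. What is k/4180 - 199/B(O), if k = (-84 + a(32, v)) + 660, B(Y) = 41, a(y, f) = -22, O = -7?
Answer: -404553/85690 ≈ -4.7211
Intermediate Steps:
k = 554 (k = (-84 - 22) + 660 = -106 + 660 = 554)
k/4180 - 199/B(O) = 554/4180 - 199/41 = 554*(1/4180) - 199*1/41 = 277/2090 - 199/41 = -404553/85690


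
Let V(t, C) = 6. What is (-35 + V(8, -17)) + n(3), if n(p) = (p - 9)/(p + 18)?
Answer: -205/7 ≈ -29.286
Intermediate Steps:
n(p) = (-9 + p)/(18 + p)
(-35 + V(8, -17)) + n(3) = (-35 + 6) + (-9 + 3)/(18 + 3) = -29 - 6/21 = -29 + (1/21)*(-6) = -29 - 2/7 = -205/7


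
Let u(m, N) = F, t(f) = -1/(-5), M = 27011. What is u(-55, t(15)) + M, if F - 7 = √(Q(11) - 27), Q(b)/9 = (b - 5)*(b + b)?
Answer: 27018 + 3*√129 ≈ 27052.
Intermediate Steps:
t(f) = ⅕ (t(f) = -1*(-⅕) = ⅕)
Q(b) = 18*b*(-5 + b) (Q(b) = 9*((b - 5)*(b + b)) = 9*((-5 + b)*(2*b)) = 9*(2*b*(-5 + b)) = 18*b*(-5 + b))
F = 7 + 3*√129 (F = 7 + √(18*11*(-5 + 11) - 27) = 7 + √(18*11*6 - 27) = 7 + √(1188 - 27) = 7 + √1161 = 7 + 3*√129 ≈ 41.073)
u(m, N) = 7 + 3*√129
u(-55, t(15)) + M = (7 + 3*√129) + 27011 = 27018 + 3*√129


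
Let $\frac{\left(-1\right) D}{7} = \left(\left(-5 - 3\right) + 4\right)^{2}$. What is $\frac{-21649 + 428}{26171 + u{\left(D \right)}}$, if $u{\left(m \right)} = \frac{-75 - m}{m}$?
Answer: $- \frac{2376752}{2931115} \approx -0.81087$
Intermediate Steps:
$D = -112$ ($D = - 7 \left(\left(-5 - 3\right) + 4\right)^{2} = - 7 \left(-8 + 4\right)^{2} = - 7 \left(-4\right)^{2} = \left(-7\right) 16 = -112$)
$u{\left(m \right)} = \frac{-75 - m}{m}$
$\frac{-21649 + 428}{26171 + u{\left(D \right)}} = \frac{-21649 + 428}{26171 + \frac{-75 - -112}{-112}} = - \frac{21221}{26171 - \frac{-75 + 112}{112}} = - \frac{21221}{26171 - \frac{37}{112}} = - \frac{21221}{\frac{2931115}{112}} = \left(-21221\right) \frac{112}{2931115} = - \frac{2376752}{2931115}$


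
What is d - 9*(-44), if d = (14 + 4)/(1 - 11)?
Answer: 1971/5 ≈ 394.20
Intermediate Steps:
d = -9/5 (d = 18/(-10) = 18*(-1/10) = -9/5 ≈ -1.8000)
d - 9*(-44) = -9/5 - 9*(-44) = -9/5 + 396 = 1971/5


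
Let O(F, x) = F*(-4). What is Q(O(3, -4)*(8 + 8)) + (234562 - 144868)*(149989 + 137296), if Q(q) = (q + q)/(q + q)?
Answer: 25767740791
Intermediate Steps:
O(F, x) = -4*F
Q(q) = 1 (Q(q) = (2*q)/((2*q)) = (2*q)*(1/(2*q)) = 1)
Q(O(3, -4)*(8 + 8)) + (234562 - 144868)*(149989 + 137296) = 1 + (234562 - 144868)*(149989 + 137296) = 1 + 89694*287285 = 1 + 25767740790 = 25767740791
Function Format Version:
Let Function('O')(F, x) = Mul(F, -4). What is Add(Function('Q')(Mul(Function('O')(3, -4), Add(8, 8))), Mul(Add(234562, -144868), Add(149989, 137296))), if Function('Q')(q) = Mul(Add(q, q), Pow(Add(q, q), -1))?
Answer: 25767740791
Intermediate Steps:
Function('O')(F, x) = Mul(-4, F)
Function('Q')(q) = 1 (Function('Q')(q) = Mul(Mul(2, q), Pow(Mul(2, q), -1)) = Mul(Mul(2, q), Mul(Rational(1, 2), Pow(q, -1))) = 1)
Add(Function('Q')(Mul(Function('O')(3, -4), Add(8, 8))), Mul(Add(234562, -144868), Add(149989, 137296))) = Add(1, Mul(Add(234562, -144868), Add(149989, 137296))) = Add(1, Mul(89694, 287285)) = Add(1, 25767740790) = 25767740791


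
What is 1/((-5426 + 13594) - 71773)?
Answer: -1/63605 ≈ -1.5722e-5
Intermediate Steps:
1/((-5426 + 13594) - 71773) = 1/(8168 - 71773) = 1/(-63605) = -1/63605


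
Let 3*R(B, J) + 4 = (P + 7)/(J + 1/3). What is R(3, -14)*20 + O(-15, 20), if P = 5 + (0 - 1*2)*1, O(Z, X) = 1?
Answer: -3757/123 ≈ -30.545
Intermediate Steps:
P = 3 (P = 5 + (0 - 2)*1 = 5 - 2*1 = 5 - 2 = 3)
R(B, J) = -4/3 + 10/(3*(1/3 + J)) (R(B, J) = -4/3 + ((3 + 7)/(J + 1/3))/3 = -4/3 + (10/(J + 1/3))/3 = -4/3 + (10/(1/3 + J))/3 = -4/3 + 10/(3*(1/3 + J)))
R(3, -14)*20 + O(-15, 20) = (2*(13 - 6*(-14))/(3*(1 + 3*(-14))))*20 + 1 = (2*(13 + 84)/(3*(1 - 42)))*20 + 1 = ((2/3)*97/(-41))*20 + 1 = ((2/3)*(-1/41)*97)*20 + 1 = -194/123*20 + 1 = -3880/123 + 1 = -3757/123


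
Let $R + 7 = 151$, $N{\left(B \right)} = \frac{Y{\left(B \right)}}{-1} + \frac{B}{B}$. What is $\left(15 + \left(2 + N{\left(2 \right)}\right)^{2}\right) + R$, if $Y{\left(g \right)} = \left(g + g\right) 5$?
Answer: $448$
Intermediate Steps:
$Y{\left(g \right)} = 10 g$ ($Y{\left(g \right)} = 2 g 5 = 10 g$)
$N{\left(B \right)} = 1 - 10 B$ ($N{\left(B \right)} = \frac{10 B}{-1} + \frac{B}{B} = 10 B \left(-1\right) + 1 = - 10 B + 1 = 1 - 10 B$)
$R = 144$ ($R = -7 + 151 = 144$)
$\left(15 + \left(2 + N{\left(2 \right)}\right)^{2}\right) + R = \left(15 + \left(2 + \left(1 - 20\right)\right)^{2}\right) + 144 = \left(15 + \left(2 - 19\right)^{2}\right) + 144 = \left(15 + \left(-17\right)^{2}\right) + 144 = \left(15 + 289\right) + 144 = 304 + 144 = 448$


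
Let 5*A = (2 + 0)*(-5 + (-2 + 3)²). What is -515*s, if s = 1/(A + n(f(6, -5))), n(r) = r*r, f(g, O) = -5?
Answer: -2575/117 ≈ -22.009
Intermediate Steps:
n(r) = r²
A = -8/5 (A = ((2 + 0)*(-5 + (-2 + 3)²))/5 = (2*(-5 + 1²))/5 = (2*(-5 + 1))/5 = (2*(-4))/5 = (⅕)*(-8) = -8/5 ≈ -1.6000)
s = 5/117 (s = 1/(-8/5 + (-5)²) = 1/(-8/5 + 25) = 1/(117/5) = 5/117 ≈ 0.042735)
-515*s = -515*5/117 = -2575/117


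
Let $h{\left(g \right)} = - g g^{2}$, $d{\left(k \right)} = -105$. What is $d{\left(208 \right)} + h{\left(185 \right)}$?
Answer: $-6331730$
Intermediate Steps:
$h{\left(g \right)} = - g^{3}$
$d{\left(208 \right)} + h{\left(185 \right)} = -105 - 185^{3} = -105 - 6331625 = -6331730$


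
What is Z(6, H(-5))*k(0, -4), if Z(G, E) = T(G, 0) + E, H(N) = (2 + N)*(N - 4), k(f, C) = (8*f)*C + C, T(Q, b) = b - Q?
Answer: -84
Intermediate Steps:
k(f, C) = C + 8*C*f (k(f, C) = 8*C*f + C = C + 8*C*f)
H(N) = (-4 + N)*(2 + N) (H(N) = (2 + N)*(-4 + N) = (-4 + N)*(2 + N))
Z(G, E) = E - G (Z(G, E) = (0 - G) + E = -G + E = E - G)
Z(6, H(-5))*k(0, -4) = ((-8 + (-5)² - 2*(-5)) - 1*6)*(-4*(1 + 8*0)) = ((-8 + 25 + 10) - 6)*(-4*(1 + 0)) = (27 - 6)*(-4*1) = 21*(-4) = -84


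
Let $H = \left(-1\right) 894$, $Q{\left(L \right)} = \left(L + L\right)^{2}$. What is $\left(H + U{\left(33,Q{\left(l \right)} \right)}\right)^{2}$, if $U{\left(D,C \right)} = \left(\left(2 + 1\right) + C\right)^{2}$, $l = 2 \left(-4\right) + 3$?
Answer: $94381225$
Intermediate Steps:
$l = -5$ ($l = -8 + 3 = -5$)
$Q{\left(L \right)} = 4 L^{2}$ ($Q{\left(L \right)} = \left(2 L\right)^{2} = 4 L^{2}$)
$H = -894$
$U{\left(D,C \right)} = \left(3 + C\right)^{2}$
$\left(H + U{\left(33,Q{\left(l \right)} \right)}\right)^{2} = \left(-894 + \left(3 + 4 \left(-5\right)^{2}\right)^{2}\right)^{2} = \left(-894 + \left(3 + 4 \cdot 25\right)^{2}\right)^{2} = \left(-894 + \left(3 + 100\right)^{2}\right)^{2} = \left(-894 + 103^{2}\right)^{2} = \left(-894 + 10609\right)^{2} = 9715^{2} = 94381225$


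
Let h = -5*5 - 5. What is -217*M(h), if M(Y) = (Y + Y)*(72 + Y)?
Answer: 546840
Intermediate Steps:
h = -30 (h = -25 - 5 = -30)
M(Y) = 2*Y*(72 + Y) (M(Y) = (2*Y)*(72 + Y) = 2*Y*(72 + Y))
-217*M(h) = -434*(-30)*(72 - 30) = -434*(-30)*42 = -217*(-2520) = 546840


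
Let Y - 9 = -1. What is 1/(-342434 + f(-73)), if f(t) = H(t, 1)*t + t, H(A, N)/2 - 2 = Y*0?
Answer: -1/342799 ≈ -2.9172e-6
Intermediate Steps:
Y = 8 (Y = 9 - 1 = 8)
H(A, N) = 4 (H(A, N) = 4 + 2*(8*0) = 4 + 2*0 = 4 + 0 = 4)
f(t) = 5*t (f(t) = 4*t + t = 5*t)
1/(-342434 + f(-73)) = 1/(-342434 + 5*(-73)) = 1/(-342434 - 365) = 1/(-342799) = -1/342799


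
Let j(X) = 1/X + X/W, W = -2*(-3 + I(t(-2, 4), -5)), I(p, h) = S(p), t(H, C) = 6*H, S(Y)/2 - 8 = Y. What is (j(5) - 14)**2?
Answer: 2229049/12100 ≈ 184.22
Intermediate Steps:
S(Y) = 16 + 2*Y
I(p, h) = 16 + 2*p
W = 22 (W = -2*(-3 + (16 + 2*(6*(-2)))) = -2*(-3 + (16 + 2*(-12))) = -2*(-3 + (16 - 24)) = -2*(-3 - 8) = -2*(-11) = 22)
j(X) = 1/X + X/22
(j(5) - 14)**2 = ((1/5 + (1/22)*5) - 14)**2 = ((1/5 + 5/22) - 14)**2 = (47/110 - 14)**2 = (-1493/110)**2 = 2229049/12100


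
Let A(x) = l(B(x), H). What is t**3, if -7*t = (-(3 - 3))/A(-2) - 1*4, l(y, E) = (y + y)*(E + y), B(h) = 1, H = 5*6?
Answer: 64/343 ≈ 0.18659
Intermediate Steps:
H = 30
l(y, E) = 2*y*(E + y) (l(y, E) = (2*y)*(E + y) = 2*y*(E + y))
A(x) = 62 (A(x) = 2*1*(30 + 1) = 2*1*31 = 62)
t = 4/7 (t = -(-(3 - 3)/62 - 1*4)/7 = -(-1*0*(1/62) - 4)/7 = -(0*(1/62) - 4)/7 = -(0 - 4)/7 = -1/7*(-4) = 4/7 ≈ 0.57143)
t**3 = (4/7)**3 = 64/343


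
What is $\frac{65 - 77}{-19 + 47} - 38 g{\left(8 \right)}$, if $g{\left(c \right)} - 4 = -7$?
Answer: $\frac{795}{7} \approx 113.57$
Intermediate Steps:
$g{\left(c \right)} = -3$ ($g{\left(c \right)} = 4 - 7 = -3$)
$\frac{65 - 77}{-19 + 47} - 38 g{\left(8 \right)} = \frac{65 - 77}{-19 + 47} - -114 = - \frac{12}{28} + 114 = \left(-12\right) \frac{1}{28} + 114 = - \frac{3}{7} + 114 = \frac{795}{7}$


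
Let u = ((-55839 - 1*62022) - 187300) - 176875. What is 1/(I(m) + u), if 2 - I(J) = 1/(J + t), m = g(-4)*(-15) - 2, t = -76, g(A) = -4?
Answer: -18/8676611 ≈ -2.0745e-6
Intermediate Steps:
u = -482036 (u = ((-55839 - 62022) - 187300) - 176875 = (-117861 - 187300) - 176875 = -305161 - 176875 = -482036)
m = 58 (m = -4*(-15) - 2 = 60 - 2 = 58)
I(J) = 2 - 1/(-76 + J) (I(J) = 2 - 1/(J - 76) = 2 - 1/(-76 + J))
1/(I(m) + u) = 1/((-153 + 2*58)/(-76 + 58) - 482036) = 1/((-153 + 116)/(-18) - 482036) = 1/(-1/18*(-37) - 482036) = 1/(37/18 - 482036) = 1/(-8676611/18) = -18/8676611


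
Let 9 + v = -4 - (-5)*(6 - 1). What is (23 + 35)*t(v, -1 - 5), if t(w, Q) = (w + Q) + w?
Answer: 1044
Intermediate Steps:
v = 12 (v = -9 + (-4 - (-5)*(6 - 1)) = -9 + (-4 - (-5)*5) = -9 + (-4 - 1*(-25)) = -9 + (-4 + 25) = -9 + 21 = 12)
t(w, Q) = Q + 2*w (t(w, Q) = (Q + w) + w = Q + 2*w)
(23 + 35)*t(v, -1 - 5) = (23 + 35)*((-1 - 5) + 2*12) = 58*(-6 + 24) = 58*18 = 1044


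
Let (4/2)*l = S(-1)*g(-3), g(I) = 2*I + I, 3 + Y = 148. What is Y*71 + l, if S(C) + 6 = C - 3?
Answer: 10340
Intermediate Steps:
Y = 145 (Y = -3 + 148 = 145)
S(C) = -9 + C (S(C) = -6 + (C - 3) = -6 + (-3 + C) = -9 + C)
g(I) = 3*I
l = 45 (l = ((-9 - 1)*(3*(-3)))/2 = (-10*(-9))/2 = (½)*90 = 45)
Y*71 + l = 145*71 + 45 = 10295 + 45 = 10340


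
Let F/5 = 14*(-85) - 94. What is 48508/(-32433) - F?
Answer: 208171352/32433 ≈ 6418.5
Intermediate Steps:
F = -6420 (F = 5*(14*(-85) - 94) = 5*(-1190 - 94) = 5*(-1284) = -6420)
48508/(-32433) - F = 48508/(-32433) - 1*(-6420) = 48508*(-1/32433) + 6420 = -48508/32433 + 6420 = 208171352/32433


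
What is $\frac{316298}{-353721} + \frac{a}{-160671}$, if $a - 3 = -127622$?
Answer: $- \frac{630932851}{6314745199} \approx -0.099914$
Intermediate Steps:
$a = -127619$ ($a = 3 - 127622 = -127619$)
$\frac{316298}{-353721} + \frac{a}{-160671} = \frac{316298}{-353721} - \frac{127619}{-160671} = 316298 \left(- \frac{1}{353721}\right) - - \frac{127619}{160671} = - \frac{316298}{353721} + \frac{127619}{160671} = - \frac{630932851}{6314745199}$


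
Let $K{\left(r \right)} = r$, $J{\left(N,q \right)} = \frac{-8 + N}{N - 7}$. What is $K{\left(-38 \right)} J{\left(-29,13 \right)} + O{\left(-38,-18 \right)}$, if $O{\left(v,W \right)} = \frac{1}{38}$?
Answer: $- \frac{6674}{171} \approx -39.029$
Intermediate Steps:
$O{\left(v,W \right)} = \frac{1}{38}$
$J{\left(N,q \right)} = \frac{-8 + N}{-7 + N}$
$K{\left(-38 \right)} J{\left(-29,13 \right)} + O{\left(-38,-18 \right)} = - 38 \frac{-8 - 29}{-7 - 29} + \frac{1}{38} = - 38 \frac{1}{-36} \left(-37\right) + \frac{1}{38} = - 38 \left(\left(- \frac{1}{36}\right) \left(-37\right)\right) + \frac{1}{38} = \left(-38\right) \frac{37}{36} + \frac{1}{38} = - \frac{703}{18} + \frac{1}{38} = - \frac{6674}{171}$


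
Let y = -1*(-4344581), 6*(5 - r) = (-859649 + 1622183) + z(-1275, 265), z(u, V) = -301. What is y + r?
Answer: 25305283/6 ≈ 4.2175e+6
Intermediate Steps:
r = -762203/6 (r = 5 - ((-859649 + 1622183) - 301)/6 = 5 - (762534 - 301)/6 = 5 - ⅙*762233 = 5 - 762233/6 = -762203/6 ≈ -1.2703e+5)
y = 4344581
y + r = 4344581 - 762203/6 = 25305283/6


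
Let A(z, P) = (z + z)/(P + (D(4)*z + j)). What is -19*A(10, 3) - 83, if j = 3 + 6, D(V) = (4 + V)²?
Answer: -13624/163 ≈ -83.583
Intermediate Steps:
j = 9
A(z, P) = 2*z/(9 + P + 64*z) (A(z, P) = (z + z)/(P + ((4 + 4)²*z + 9)) = (2*z)/(P + (8²*z + 9)) = (2*z)/(P + (64*z + 9)) = (2*z)/(P + (9 + 64*z)) = (2*z)/(9 + P + 64*z) = 2*z/(9 + P + 64*z))
-19*A(10, 3) - 83 = -38*10/(9 + 3 + 64*10) - 83 = -38*10/(9 + 3 + 640) - 83 = -38*10/652 - 83 = -19*5/163 - 83 = -95/163 - 83 = -13624/163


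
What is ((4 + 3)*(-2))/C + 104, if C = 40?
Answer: 2073/20 ≈ 103.65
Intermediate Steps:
((4 + 3)*(-2))/C + 104 = ((4 + 3)*(-2))/40 + 104 = (7*(-2))/40 + 104 = (1/40)*(-14) + 104 = -7/20 + 104 = 2073/20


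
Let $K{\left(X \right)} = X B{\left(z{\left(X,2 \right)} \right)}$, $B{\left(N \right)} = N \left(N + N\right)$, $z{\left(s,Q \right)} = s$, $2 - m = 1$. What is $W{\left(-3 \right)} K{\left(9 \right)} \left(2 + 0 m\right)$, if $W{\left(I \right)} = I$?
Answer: $-8748$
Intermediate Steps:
$m = 1$ ($m = 2 - 1 = 1$)
$B{\left(N \right)} = 2 N^{2}$ ($B{\left(N \right)} = N 2 N = 2 N^{2}$)
$K{\left(X \right)} = 2 X^{3}$ ($K{\left(X \right)} = X 2 X^{2} = 2 X^{3}$)
$W{\left(-3 \right)} K{\left(9 \right)} \left(2 + 0 m\right) = - 3 \cdot 2 \cdot 9^{3} \left(2 + 0 \cdot 1\right) = - 3 \cdot 2 \cdot 729 \left(2 + 0\right) = \left(-3\right) 1458 \cdot 2 = \left(-4374\right) 2 = -8748$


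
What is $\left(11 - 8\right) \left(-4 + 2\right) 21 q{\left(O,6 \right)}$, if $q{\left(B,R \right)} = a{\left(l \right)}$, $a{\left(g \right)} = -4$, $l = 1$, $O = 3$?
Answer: $504$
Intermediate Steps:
$q{\left(B,R \right)} = -4$
$\left(11 - 8\right) \left(-4 + 2\right) 21 q{\left(O,6 \right)} = \left(11 - 8\right) \left(-4 + 2\right) 21 \left(-4\right) = 3 \left(-2\right) 21 \left(-4\right) = \left(-6\right) 21 \left(-4\right) = \left(-126\right) \left(-4\right) = 504$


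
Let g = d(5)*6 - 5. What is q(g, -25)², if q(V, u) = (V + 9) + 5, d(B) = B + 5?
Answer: 4761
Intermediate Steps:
d(B) = 5 + B
g = 55 (g = (5 + 5)*6 - 5 = 10*6 - 5 = 60 - 5 = 55)
q(V, u) = 14 + V (q(V, u) = (9 + V) + 5 = 14 + V)
q(g, -25)² = (14 + 55)² = 69² = 4761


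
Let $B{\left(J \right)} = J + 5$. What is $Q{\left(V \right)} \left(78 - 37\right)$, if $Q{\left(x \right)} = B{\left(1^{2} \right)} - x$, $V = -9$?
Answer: $615$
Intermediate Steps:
$B{\left(J \right)} = 5 + J$
$Q{\left(x \right)} = 6 - x$ ($Q{\left(x \right)} = \left(5 + 1^{2}\right) - x = \left(5 + 1\right) - x = 6 - x$)
$Q{\left(V \right)} \left(78 - 37\right) = \left(6 - -9\right) \left(78 - 37\right) = \left(6 + 9\right) 41 = 15 \cdot 41 = 615$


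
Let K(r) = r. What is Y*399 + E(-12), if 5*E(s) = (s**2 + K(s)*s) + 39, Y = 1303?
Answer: 2599812/5 ≈ 5.1996e+5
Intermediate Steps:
E(s) = 39/5 + 2*s**2/5 (E(s) = ((s**2 + s*s) + 39)/5 = ((s**2 + s**2) + 39)/5 = (2*s**2 + 39)/5 = (39 + 2*s**2)/5 = 39/5 + 2*s**2/5)
Y*399 + E(-12) = 1303*399 + (39/5 + (2/5)*(-12)**2) = 519897 + (39/5 + (2/5)*144) = 519897 + (39/5 + 288/5) = 519897 + 327/5 = 2599812/5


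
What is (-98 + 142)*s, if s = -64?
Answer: -2816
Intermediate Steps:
(-98 + 142)*s = (-98 + 142)*(-64) = 44*(-64) = -2816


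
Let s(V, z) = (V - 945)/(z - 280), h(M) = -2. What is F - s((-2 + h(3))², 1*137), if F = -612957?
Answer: -87653780/143 ≈ -6.1296e+5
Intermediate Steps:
s(V, z) = (-945 + V)/(-280 + z)
F - s((-2 + h(3))², 1*137) = -612957 - (-945 + (-2 - 2)²)/(-280 + 1*137) = -612957 - (-945 + (-4)²)/(-280 + 137) = -612957 - (-945 + 16)/(-143) = -612957 - (-1)*(-929)/143 = -612957 - 1*929/143 = -612957 - 929/143 = -87653780/143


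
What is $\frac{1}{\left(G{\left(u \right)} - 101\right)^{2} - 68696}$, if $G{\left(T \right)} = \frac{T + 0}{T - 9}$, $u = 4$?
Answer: $- \frac{25}{1458319} \approx -1.7143 \cdot 10^{-5}$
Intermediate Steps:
$G{\left(T \right)} = \frac{T}{-9 + T}$
$\frac{1}{\left(G{\left(u \right)} - 101\right)^{2} - 68696} = \frac{1}{\left(\frac{4}{-9 + 4} - 101\right)^{2} - 68696} = \frac{1}{\left(\frac{4}{-5} - 101\right)^{2} - 68696} = \frac{1}{\left(4 \left(- \frac{1}{5}\right) - 101\right)^{2} - 68696} = \frac{1}{\left(- \frac{4}{5} - 101\right)^{2} - 68696} = \frac{1}{\left(- \frac{509}{5}\right)^{2} - 68696} = \frac{1}{\frac{259081}{25} - 68696} = \frac{1}{- \frac{1458319}{25}} = - \frac{25}{1458319}$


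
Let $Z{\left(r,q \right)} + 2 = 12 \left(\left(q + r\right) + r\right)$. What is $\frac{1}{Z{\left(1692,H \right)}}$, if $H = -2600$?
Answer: $\frac{1}{9406} \approx 0.00010632$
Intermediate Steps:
$Z{\left(r,q \right)} = -2 + 12 q + 24 r$ ($Z{\left(r,q \right)} = -2 + 12 \left(\left(q + r\right) + r\right) = -2 + 12 \left(q + 2 r\right) = -2 + \left(12 q + 24 r\right) = -2 + 12 q + 24 r$)
$\frac{1}{Z{\left(1692,H \right)}} = \frac{1}{-2 + 12 \left(-2600\right) + 24 \cdot 1692} = \frac{1}{-2 - 31200 + 40608} = \frac{1}{9406}$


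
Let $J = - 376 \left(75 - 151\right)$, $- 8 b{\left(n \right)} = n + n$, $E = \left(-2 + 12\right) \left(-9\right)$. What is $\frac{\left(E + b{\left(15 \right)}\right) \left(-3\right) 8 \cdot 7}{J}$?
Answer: $\frac{7875}{14288} \approx 0.55116$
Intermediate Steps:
$E = -90$ ($E = 10 \left(-9\right) = -90$)
$b{\left(n \right)} = - \frac{n}{4}$ ($b{\left(n \right)} = - \frac{n + n}{8} = - \frac{2 n}{8} = - \frac{n}{4}$)
$J = 28576$ ($J = \left(-376\right) \left(-76\right) = 28576$)
$\frac{\left(E + b{\left(15 \right)}\right) \left(-3\right) 8 \cdot 7}{J} = \frac{\left(-90 - \frac{15}{4}\right) \left(-3\right) 8 \cdot 7}{28576} = \left(-90 - \frac{15}{4}\right) \left(\left(-24\right) 7\right) \frac{1}{28576} = \left(- \frac{375}{4}\right) \left(-168\right) \frac{1}{28576} = 15750 \cdot \frac{1}{28576} = \frac{7875}{14288}$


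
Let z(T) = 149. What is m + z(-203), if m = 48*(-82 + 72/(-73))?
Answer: -279907/73 ≈ -3834.3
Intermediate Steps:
m = -290784/73 (m = 48*(-82 + 72*(-1/73)) = 48*(-82 - 72/73) = 48*(-6058/73) = -290784/73 ≈ -3983.3)
m + z(-203) = -290784/73 + 149 = -279907/73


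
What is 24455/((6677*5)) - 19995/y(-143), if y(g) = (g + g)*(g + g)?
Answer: 24232511/49650172 ≈ 0.48806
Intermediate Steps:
y(g) = 4*g² (y(g) = (2*g)*(2*g) = 4*g²)
24455/((6677*5)) - 19995/y(-143) = 24455/((6677*5)) - 19995/(4*(-143)²) = 24455/33385 - 19995/(4*20449) = 24455*(1/33385) - 19995/81796 = 4891/6677 - 19995*1/81796 = 4891/6677 - 19995/81796 = 24232511/49650172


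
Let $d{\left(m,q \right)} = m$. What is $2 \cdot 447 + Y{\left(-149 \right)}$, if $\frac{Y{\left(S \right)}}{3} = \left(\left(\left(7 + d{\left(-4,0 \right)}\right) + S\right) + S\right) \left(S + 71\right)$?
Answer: $69924$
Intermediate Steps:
$Y{\left(S \right)} = 3 \left(3 + 2 S\right) \left(71 + S\right)$ ($Y{\left(S \right)} = 3 \left(\left(\left(7 - 4\right) + S\right) + S\right) \left(S + 71\right) = 3 \left(\left(3 + S\right) + S\right) \left(71 + S\right) = 3 \left(3 + 2 S\right) \left(71 + S\right)$)
$2 \cdot 447 + Y{\left(-149 \right)} = 2 \cdot 447 + \left(639 + 6 \left(-149\right)^{2} + 435 \left(-149\right)\right) = 894 + \left(639 + 6 \cdot 22201 - 64815\right) = 894 + \left(639 + 133206 - 64815\right) = 894 + 69030 = 69924$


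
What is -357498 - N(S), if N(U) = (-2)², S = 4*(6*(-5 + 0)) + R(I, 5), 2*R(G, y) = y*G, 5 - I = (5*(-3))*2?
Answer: -357502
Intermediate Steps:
I = 35 (I = 5 - 5*(-3)*2 = 5 - (-15)*2 = 5 - 1*(-30) = 5 + 30 = 35)
R(G, y) = G*y/2 (R(G, y) = (y*G)/2 = (G*y)/2 = G*y/2)
S = -65/2 (S = 4*(6*(-5 + 0)) + (½)*35*5 = 4*(6*(-5)) + 175/2 = 4*(-30) + 175/2 = -120 + 175/2 = -65/2 ≈ -32.500)
N(U) = 4
-357498 - N(S) = -357498 - 1*4 = -357498 - 4 = -357502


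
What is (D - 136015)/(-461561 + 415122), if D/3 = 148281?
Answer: -308828/46439 ≈ -6.6502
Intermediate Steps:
D = 444843 (D = 3*148281 = 444843)
(D - 136015)/(-461561 + 415122) = (444843 - 136015)/(-461561 + 415122) = 308828/(-46439) = 308828*(-1/46439) = -308828/46439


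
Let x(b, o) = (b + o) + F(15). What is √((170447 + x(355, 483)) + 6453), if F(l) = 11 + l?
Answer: 2*√44441 ≈ 421.62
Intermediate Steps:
x(b, o) = 26 + b + o (x(b, o) = (b + o) + (11 + 15) = (b + o) + 26 = 26 + b + o)
√((170447 + x(355, 483)) + 6453) = √((170447 + (26 + 355 + 483)) + 6453) = √((170447 + 864) + 6453) = √(171311 + 6453) = √177764 = 2*√44441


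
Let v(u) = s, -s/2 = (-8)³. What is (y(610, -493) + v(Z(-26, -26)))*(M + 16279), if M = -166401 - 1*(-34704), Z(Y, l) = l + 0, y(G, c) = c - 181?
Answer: -40396300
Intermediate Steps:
y(G, c) = -181 + c
Z(Y, l) = l
M = -131697 (M = -166401 + 34704 = -131697)
s = 1024 (s = -2*(-8)³ = -2*(-512) = 1024)
v(u) = 1024
(y(610, -493) + v(Z(-26, -26)))*(M + 16279) = ((-181 - 493) + 1024)*(-131697 + 16279) = (-674 + 1024)*(-115418) = 350*(-115418) = -40396300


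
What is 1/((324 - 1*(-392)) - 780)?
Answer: -1/64 ≈ -0.015625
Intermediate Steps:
1/((324 - 1*(-392)) - 780) = 1/((324 + 392) - 780) = 1/(716 - 780) = 1/(-64) = -1/64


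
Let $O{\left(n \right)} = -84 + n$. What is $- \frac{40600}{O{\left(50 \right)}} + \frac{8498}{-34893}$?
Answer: $\frac{708183434}{593181} \approx 1193.9$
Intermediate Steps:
$- \frac{40600}{O{\left(50 \right)}} + \frac{8498}{-34893} = - \frac{40600}{-84 + 50} + \frac{8498}{-34893} = - \frac{40600}{-34} + 8498 \left(- \frac{1}{34893}\right) = \left(-40600\right) \left(- \frac{1}{34}\right) - \frac{8498}{34893} = \frac{20300}{17} - \frac{8498}{34893} = \frac{708183434}{593181}$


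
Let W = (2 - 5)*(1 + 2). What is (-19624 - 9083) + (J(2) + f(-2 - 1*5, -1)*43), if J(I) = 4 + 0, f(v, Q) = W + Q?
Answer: -29133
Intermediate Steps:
W = -9 (W = -3*3 = -9)
f(v, Q) = -9 + Q
J(I) = 4
(-19624 - 9083) + (J(2) + f(-2 - 1*5, -1)*43) = (-19624 - 9083) + (4 + (-9 - 1)*43) = -28707 + (4 - 10*43) = -28707 + (4 - 430) = -28707 - 426 = -29133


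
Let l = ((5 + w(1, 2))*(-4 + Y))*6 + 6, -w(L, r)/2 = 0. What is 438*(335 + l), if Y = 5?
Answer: 162498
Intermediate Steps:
w(L, r) = 0 (w(L, r) = -2*0 = 0)
l = 36 (l = ((5 + 0)*(-4 + 5))*6 + 6 = (5*1)*6 + 6 = 5*6 + 6 = 30 + 6 = 36)
438*(335 + l) = 438*(335 + 36) = 438*371 = 162498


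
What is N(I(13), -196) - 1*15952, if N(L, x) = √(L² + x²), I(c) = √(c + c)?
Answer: -15952 + √38442 ≈ -15756.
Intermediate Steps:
I(c) = √2*√c (I(c) = √(2*c) = √2*√c)
N(I(13), -196) - 1*15952 = √((√2*√13)² + (-196)²) - 1*15952 = √((√26)² + 38416) - 15952 = √(26 + 38416) - 15952 = √38442 - 15952 = -15952 + √38442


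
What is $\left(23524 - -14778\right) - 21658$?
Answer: $16644$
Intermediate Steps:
$\left(23524 - -14778\right) - 21658 = \left(23524 + 14778\right) - 21658 = 38302 - 21658 = 16644$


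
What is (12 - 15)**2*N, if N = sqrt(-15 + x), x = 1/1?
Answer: 9*I*sqrt(14) ≈ 33.675*I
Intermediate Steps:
x = 1
N = I*sqrt(14) (N = sqrt(-15 + 1) = sqrt(-14) = I*sqrt(14) ≈ 3.7417*I)
(12 - 15)**2*N = (12 - 15)**2*(I*sqrt(14)) = (-3)**2*(I*sqrt(14)) = 9*(I*sqrt(14)) = 9*I*sqrt(14)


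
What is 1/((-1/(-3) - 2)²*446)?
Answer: 9/11150 ≈ 0.00080717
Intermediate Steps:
1/((-1/(-3) - 2)²*446) = 1/((-1*(-⅓) - 2)²*446) = 1/((⅓ - 2)²*446) = 1/((-5/3)²*446) = 1/((25/9)*446) = 1/(11150/9) = 9/11150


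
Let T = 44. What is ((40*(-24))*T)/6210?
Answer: -1408/207 ≈ -6.8019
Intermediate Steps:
((40*(-24))*T)/6210 = ((40*(-24))*44)/6210 = -960*44*(1/6210) = -42240*1/6210 = -1408/207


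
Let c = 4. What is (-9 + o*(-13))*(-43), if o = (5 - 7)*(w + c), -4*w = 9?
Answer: -3139/2 ≈ -1569.5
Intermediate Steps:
w = -9/4 (w = -¼*9 = -9/4 ≈ -2.2500)
o = -7/2 (o = (5 - 7)*(-9/4 + 4) = -2*7/4 = -7/2 ≈ -3.5000)
(-9 + o*(-13))*(-43) = (-9 - 7/2*(-13))*(-43) = (-9 + 91/2)*(-43) = (73/2)*(-43) = -3139/2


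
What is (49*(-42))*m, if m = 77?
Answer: -158466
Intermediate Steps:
(49*(-42))*m = (49*(-42))*77 = -2058*77 = -158466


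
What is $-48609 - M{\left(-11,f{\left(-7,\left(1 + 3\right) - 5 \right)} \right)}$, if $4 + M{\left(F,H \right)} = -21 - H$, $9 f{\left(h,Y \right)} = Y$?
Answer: $- \frac{437257}{9} \approx -48584.0$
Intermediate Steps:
$f{\left(h,Y \right)} = \frac{Y}{9}$
$M{\left(F,H \right)} = -25 - H$ ($M{\left(F,H \right)} = -4 - \left(21 + H\right) = -25 - H$)
$-48609 - M{\left(-11,f{\left(-7,\left(1 + 3\right) - 5 \right)} \right)} = -48609 - \left(-25 - \frac{\left(1 + 3\right) - 5}{9}\right) = -48609 - \left(-25 - \frac{4 - 5}{9}\right) = -48609 - \left(-25 - \frac{1}{9} \left(-1\right)\right) = -48609 - \left(-25 - - \frac{1}{9}\right) = -48609 - \left(-25 + \frac{1}{9}\right) = -48609 - - \frac{224}{9} = -48609 + \frac{224}{9} = - \frac{437257}{9}$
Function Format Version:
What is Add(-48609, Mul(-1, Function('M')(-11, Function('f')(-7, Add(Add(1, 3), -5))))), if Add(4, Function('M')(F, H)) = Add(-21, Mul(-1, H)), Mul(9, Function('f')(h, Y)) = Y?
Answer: Rational(-437257, 9) ≈ -48584.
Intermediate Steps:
Function('f')(h, Y) = Mul(Rational(1, 9), Y)
Function('M')(F, H) = Add(-25, Mul(-1, H)) (Function('M')(F, H) = Add(-4, Add(-21, Mul(-1, H))) = Add(-25, Mul(-1, H)))
Add(-48609, Mul(-1, Function('M')(-11, Function('f')(-7, Add(Add(1, 3), -5))))) = Add(-48609, Mul(-1, Add(-25, Mul(-1, Mul(Rational(1, 9), Add(Add(1, 3), -5)))))) = Add(-48609, Mul(-1, Add(-25, Mul(-1, Mul(Rational(1, 9), Add(4, -5)))))) = Add(-48609, Mul(-1, Add(-25, Mul(-1, Mul(Rational(1, 9), -1))))) = Add(-48609, Mul(-1, Add(-25, Mul(-1, Rational(-1, 9))))) = Add(-48609, Mul(-1, Add(-25, Rational(1, 9)))) = Add(-48609, Mul(-1, Rational(-224, 9))) = Add(-48609, Rational(224, 9)) = Rational(-437257, 9)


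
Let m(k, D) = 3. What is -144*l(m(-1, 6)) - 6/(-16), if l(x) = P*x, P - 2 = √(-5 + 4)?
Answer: -6909/8 - 432*I ≈ -863.63 - 432.0*I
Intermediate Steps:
P = 2 + I (P = 2 + √(-5 + 4) = 2 + √(-1) = 2 + I ≈ 2.0 + 1.0*I)
l(x) = x*(2 + I) (l(x) = (2 + I)*x = x*(2 + I))
-144*l(m(-1, 6)) - 6/(-16) = -432*(2 + I) - 6/(-16) = -144*(6 + 3*I) - 6*(-1/16) = (-864 - 432*I) + 3/8 = -6909/8 - 432*I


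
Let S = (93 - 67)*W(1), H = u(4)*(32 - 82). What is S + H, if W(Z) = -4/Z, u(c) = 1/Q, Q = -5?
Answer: -94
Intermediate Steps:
u(c) = -⅕ (u(c) = 1/(-5) = -⅕)
H = 10 (H = -(32 - 82)/5 = -⅕*(-50) = 10)
S = -104 (S = (93 - 67)*(-4/1) = 26*(-4*1) = 26*(-4) = -104)
S + H = -104 + 10 = -94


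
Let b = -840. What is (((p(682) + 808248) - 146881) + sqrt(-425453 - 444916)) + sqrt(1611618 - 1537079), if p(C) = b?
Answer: 660527 + sqrt(74539) + I*sqrt(870369) ≈ 6.608e+5 + 932.94*I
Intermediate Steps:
p(C) = -840
(((p(682) + 808248) - 146881) + sqrt(-425453 - 444916)) + sqrt(1611618 - 1537079) = (((-840 + 808248) - 146881) + sqrt(-425453 - 444916)) + sqrt(1611618 - 1537079) = ((807408 - 146881) + sqrt(-870369)) + sqrt(74539) = (660527 + I*sqrt(870369)) + sqrt(74539) = 660527 + sqrt(74539) + I*sqrt(870369)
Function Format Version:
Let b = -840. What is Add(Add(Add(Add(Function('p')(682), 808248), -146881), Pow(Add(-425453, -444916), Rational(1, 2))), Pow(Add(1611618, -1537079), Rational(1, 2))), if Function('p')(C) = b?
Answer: Add(660527, Pow(74539, Rational(1, 2)), Mul(I, Pow(870369, Rational(1, 2)))) ≈ Add(6.6080e+5, Mul(932.94, I))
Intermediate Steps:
Function('p')(C) = -840
Add(Add(Add(Add(Function('p')(682), 808248), -146881), Pow(Add(-425453, -444916), Rational(1, 2))), Pow(Add(1611618, -1537079), Rational(1, 2))) = Add(Add(Add(Add(-840, 808248), -146881), Pow(Add(-425453, -444916), Rational(1, 2))), Pow(Add(1611618, -1537079), Rational(1, 2))) = Add(Add(Add(807408, -146881), Pow(-870369, Rational(1, 2))), Pow(74539, Rational(1, 2))) = Add(Add(660527, Mul(I, Pow(870369, Rational(1, 2)))), Pow(74539, Rational(1, 2))) = Add(660527, Pow(74539, Rational(1, 2)), Mul(I, Pow(870369, Rational(1, 2))))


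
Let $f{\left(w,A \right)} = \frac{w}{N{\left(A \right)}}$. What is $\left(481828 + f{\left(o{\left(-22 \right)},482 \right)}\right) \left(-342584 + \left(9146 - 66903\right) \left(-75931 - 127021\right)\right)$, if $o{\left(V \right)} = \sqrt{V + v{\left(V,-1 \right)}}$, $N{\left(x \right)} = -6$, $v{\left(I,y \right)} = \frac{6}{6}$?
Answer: $5647773922914240 - 1953592680 i \sqrt{21} \approx 5.6478 \cdot 10^{15} - 8.9525 \cdot 10^{9} i$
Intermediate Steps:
$v{\left(I,y \right)} = 1$ ($v{\left(I,y \right)} = 6 \cdot \frac{1}{6} = 1$)
$o{\left(V \right)} = \sqrt{1 + V}$ ($o{\left(V \right)} = \sqrt{V + 1} = \sqrt{1 + V}$)
$f{\left(w,A \right)} = - \frac{w}{6}$ ($f{\left(w,A \right)} = \frac{w}{-6} = w \left(- \frac{1}{6}\right) = - \frac{w}{6}$)
$\left(481828 + f{\left(o{\left(-22 \right)},482 \right)}\right) \left(-342584 + \left(9146 - 66903\right) \left(-75931 - 127021\right)\right) = \left(481828 - \frac{\sqrt{1 - 22}}{6}\right) \left(-342584 + \left(9146 - 66903\right) \left(-75931 - 127021\right)\right) = \left(481828 - \frac{\sqrt{-21}}{6}\right) \left(-342584 - -11721898664\right) = \left(481828 - \frac{i \sqrt{21}}{6}\right) \left(-342584 + 11721898664\right) = \left(481828 - \frac{i \sqrt{21}}{6}\right) 11721556080 = 5647773922914240 - 1953592680 i \sqrt{21}$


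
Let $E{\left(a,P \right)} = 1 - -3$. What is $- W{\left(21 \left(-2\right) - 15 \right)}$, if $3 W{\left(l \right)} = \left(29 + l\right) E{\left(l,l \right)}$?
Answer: $\frac{112}{3} \approx 37.333$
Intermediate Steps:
$E{\left(a,P \right)} = 4$ ($E{\left(a,P \right)} = 1 + 3 = 4$)
$W{\left(l \right)} = \frac{116}{3} + \frac{4 l}{3}$ ($W{\left(l \right)} = \frac{\left(29 + l\right) 4}{3} = \frac{116 + 4 l}{3} = \frac{116}{3} + \frac{4 l}{3}$)
$- W{\left(21 \left(-2\right) - 15 \right)} = - (\frac{116}{3} + \frac{4 \left(21 \left(-2\right) - 15\right)}{3}) = - (\frac{116}{3} + \frac{4 \left(-42 - 15\right)}{3}) = - (\frac{116}{3} + \frac{4}{3} \left(-57\right)) = - (\frac{116}{3} - 76) = \left(-1\right) \left(- \frac{112}{3}\right) = \frac{112}{3}$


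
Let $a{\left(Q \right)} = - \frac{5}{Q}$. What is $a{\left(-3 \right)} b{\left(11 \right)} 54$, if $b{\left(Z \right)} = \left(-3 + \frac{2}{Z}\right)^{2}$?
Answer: $\frac{86490}{121} \approx 714.79$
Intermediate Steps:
$a{\left(-3 \right)} b{\left(11 \right)} 54 = - \frac{5}{-3} \frac{\left(-2 + 3 \cdot 11\right)^{2}}{121} \cdot 54 = \left(-5\right) \left(- \frac{1}{3}\right) \frac{\left(-2 + 33\right)^{2}}{121} \cdot 54 = \frac{5 \frac{31^{2}}{121}}{3} \cdot 54 = \frac{5 \cdot \frac{1}{121} \cdot 961}{3} \cdot 54 = \frac{5}{3} \cdot \frac{961}{121} \cdot 54 = \frac{4805}{363} \cdot 54 = \frac{86490}{121}$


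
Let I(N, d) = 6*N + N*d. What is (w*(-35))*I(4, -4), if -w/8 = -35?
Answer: -78400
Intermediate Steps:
w = 280 (w = -8*(-35) = 280)
(w*(-35))*I(4, -4) = (280*(-35))*(4*(6 - 4)) = -39200*2 = -9800*8 = -78400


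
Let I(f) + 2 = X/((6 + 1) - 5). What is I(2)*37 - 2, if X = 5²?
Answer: 773/2 ≈ 386.50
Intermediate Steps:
X = 25
I(f) = 21/2 (I(f) = -2 + 25/((6 + 1) - 5) = -2 + 25/(7 - 5) = -2 + 25/2 = 21/2)
I(2)*37 - 2 = (21/2)*37 - 2 = 777/2 - 2 = 773/2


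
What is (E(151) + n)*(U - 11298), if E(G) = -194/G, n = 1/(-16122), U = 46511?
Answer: -110139890447/2434422 ≈ -45243.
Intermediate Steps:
n = -1/16122 ≈ -6.2027e-5
(E(151) + n)*(U - 11298) = (-194/151 - 1/16122)*(46511 - 11298) = (-194*1/151 - 1/16122)*35213 = (-194/151 - 1/16122)*35213 = -3127819/2434422*35213 = -110139890447/2434422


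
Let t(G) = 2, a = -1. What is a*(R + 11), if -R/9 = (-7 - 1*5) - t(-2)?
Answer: -137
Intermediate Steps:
R = 126 (R = -9*((-7 - 1*5) - 1*2) = -9*((-7 - 5) - 2) = -9*(-12 - 2) = -9*(-14) = 126)
a*(R + 11) = -(126 + 11) = -1*137 = -137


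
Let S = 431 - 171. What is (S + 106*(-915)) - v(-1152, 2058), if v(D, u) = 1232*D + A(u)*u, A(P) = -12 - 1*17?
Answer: 1382216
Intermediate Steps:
A(P) = -29 (A(P) = -12 - 17 = -29)
S = 260
v(D, u) = -29*u + 1232*D (v(D, u) = 1232*D - 29*u = -29*u + 1232*D)
(S + 106*(-915)) - v(-1152, 2058) = (260 + 106*(-915)) - (-29*2058 + 1232*(-1152)) = (260 - 96990) - (-59682 - 1419264) = -96730 - 1*(-1478946) = -96730 + 1478946 = 1382216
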